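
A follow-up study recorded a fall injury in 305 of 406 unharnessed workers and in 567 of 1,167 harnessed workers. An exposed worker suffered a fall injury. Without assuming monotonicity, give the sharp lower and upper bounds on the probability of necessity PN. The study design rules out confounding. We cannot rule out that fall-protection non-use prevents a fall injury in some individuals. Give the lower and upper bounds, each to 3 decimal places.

0.353 ≤ PN ≤ 0.684

p₁ = P(outcome | exposed) = 305/406 = 0.75123
p₀ = P(outcome | unexposed) = 567/1167 = 0.48586
Under exogeneity alone the bounds on PN are max{0,(p₁−p₀)/p₁} ≤ PN ≤ min{1,(1−p₀)/p₁}.
  lower = (p₁ − p₀)/p₁ = 0.26537 / 0.75123 ≈ 0.3532
  upper = min{1, (1 − p₀)/p₁} = 0.51414 / 0.75123 ≈ 0.6844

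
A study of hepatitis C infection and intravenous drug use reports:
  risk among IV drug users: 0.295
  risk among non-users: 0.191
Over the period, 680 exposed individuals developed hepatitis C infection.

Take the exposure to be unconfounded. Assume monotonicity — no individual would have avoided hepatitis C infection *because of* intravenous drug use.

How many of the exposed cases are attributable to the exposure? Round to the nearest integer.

about 240 cases

Let p₁ = 0.295, p₀ = 0.191.
PN = (p₁ − p₀)/p₁ = (0.295 − 0.191) / 0.295 ≈ 0.35254.
Attributable cases ≈ PN × (exposed cases) = 0.35254 × 680 ≈ 239.73.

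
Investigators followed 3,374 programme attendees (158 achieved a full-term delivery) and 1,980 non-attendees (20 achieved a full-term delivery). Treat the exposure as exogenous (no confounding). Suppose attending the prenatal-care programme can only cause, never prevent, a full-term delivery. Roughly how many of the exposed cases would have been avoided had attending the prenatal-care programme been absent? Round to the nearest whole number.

about 124 cases

p₁ = P(outcome | exposed) = 158/3374 = 0.046829
p₀ = P(outcome | unexposed) = 20/1980 = 0.010101
PN = (p₁ − p₀)/p₁ = (0.046829 − 0.010101) / 0.046829 ≈ 0.78430.
Attributable cases ≈ PN × (exposed cases) = 0.78430 × 158 ≈ 123.92.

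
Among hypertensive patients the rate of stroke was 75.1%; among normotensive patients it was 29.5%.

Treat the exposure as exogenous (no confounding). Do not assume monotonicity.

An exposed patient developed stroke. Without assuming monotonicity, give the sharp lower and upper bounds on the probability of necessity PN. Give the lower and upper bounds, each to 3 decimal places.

0.607 ≤ PN ≤ 0.939

p₁ = 0.751, p₀ = 0.295.
Under exogeneity alone the bounds on PN are max{0,(p₁−p₀)/p₁} ≤ PN ≤ min{1,(1−p₀)/p₁}.
  lower = (p₁ − p₀)/p₁ = 0.456 / 0.751 ≈ 0.6072
  upper = min{1, (1 − p₀)/p₁} = 0.705 / 0.751 ≈ 0.9387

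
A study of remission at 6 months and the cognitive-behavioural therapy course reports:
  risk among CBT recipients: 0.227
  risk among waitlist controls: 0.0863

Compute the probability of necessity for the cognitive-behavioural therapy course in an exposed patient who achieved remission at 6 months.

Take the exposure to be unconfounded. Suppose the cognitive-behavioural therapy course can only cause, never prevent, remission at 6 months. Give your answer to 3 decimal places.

PN ≈ 0.620

Let p₁ = 0.227, p₀ = 0.0863.
Under exogeneity and monotonicity, PN = (p₁ − p₀) / p₁.
PN = (0.227 − 0.0863) / 0.227 = 0.1407 / 0.227 ≈ 0.6198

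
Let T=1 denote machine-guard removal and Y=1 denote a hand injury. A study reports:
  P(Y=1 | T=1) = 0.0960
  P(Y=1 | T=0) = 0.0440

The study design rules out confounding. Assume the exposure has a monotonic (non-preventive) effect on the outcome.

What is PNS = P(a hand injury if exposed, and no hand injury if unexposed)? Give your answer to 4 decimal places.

PNS ≈ 0.0520

Let p₁ = 0.096, p₀ = 0.044.
Under exogeneity and monotonicity, PNS = p₁ − p₀.
PNS = 0.096 − 0.044 = 0.052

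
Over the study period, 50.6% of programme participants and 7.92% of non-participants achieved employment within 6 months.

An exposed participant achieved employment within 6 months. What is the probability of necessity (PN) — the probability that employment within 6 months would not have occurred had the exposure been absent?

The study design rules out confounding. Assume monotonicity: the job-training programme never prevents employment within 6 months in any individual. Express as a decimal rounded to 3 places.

PN ≈ 0.843

p₁ = 0.506, p₀ = 0.0792.
Under exogeneity and monotonicity, PN = (p₁ − p₀) / p₁.
PN = (0.506 − 0.0792) / 0.506 = 0.4268 / 0.506 ≈ 0.8435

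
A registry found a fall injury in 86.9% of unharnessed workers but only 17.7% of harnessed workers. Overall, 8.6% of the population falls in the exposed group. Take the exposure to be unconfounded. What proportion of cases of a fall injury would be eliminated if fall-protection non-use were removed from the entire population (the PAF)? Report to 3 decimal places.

p₁ = 0.869, p₀ = 0.177.
Overall risk P(Y=1) = π·p₁ + (1−π)·p₀ = 0.086×0.869 + 0.914×0.177 = 0.23651.
Under exogeneity, PAF = [P(Y=1) − p₀] / P(Y=1).
PAF = (0.23651 − 0.177) / 0.23651 ≈ 0.2516

PAF ≈ 0.252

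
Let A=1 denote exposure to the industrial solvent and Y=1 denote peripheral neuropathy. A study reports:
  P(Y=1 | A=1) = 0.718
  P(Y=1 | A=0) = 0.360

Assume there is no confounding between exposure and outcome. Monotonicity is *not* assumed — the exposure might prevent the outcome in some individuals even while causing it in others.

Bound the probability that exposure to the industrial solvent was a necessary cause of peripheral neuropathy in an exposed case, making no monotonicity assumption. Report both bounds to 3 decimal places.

Let p₁ = 0.718, p₀ = 0.36.
Under exogeneity alone the bounds on PN are max{0,(p₁−p₀)/p₁} ≤ PN ≤ min{1,(1−p₀)/p₁}.
  lower = (p₁ − p₀)/p₁ = 0.358 / 0.718 ≈ 0.4986
  upper = min{1, (1 − p₀)/p₁} = 0.64 / 0.718 ≈ 0.8914

0.499 ≤ PN ≤ 0.891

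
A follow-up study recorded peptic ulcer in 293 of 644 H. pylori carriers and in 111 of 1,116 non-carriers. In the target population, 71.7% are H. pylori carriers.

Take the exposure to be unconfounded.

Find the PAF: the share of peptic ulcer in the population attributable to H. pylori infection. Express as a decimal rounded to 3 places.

p₁ = P(outcome | exposed) = 293/644 = 0.45497
p₀ = P(outcome | unexposed) = 111/1116 = 0.099462
Overall risk P(Y=1) = π·p₁ + (1−π)·p₀ = 0.717×0.45497 + 0.283×0.099462 = 0.35436.
Under exogeneity, PAF = [P(Y=1) − p₀] / P(Y=1).
PAF = (0.35436 − 0.099462) / 0.35436 ≈ 0.7193

PAF ≈ 0.719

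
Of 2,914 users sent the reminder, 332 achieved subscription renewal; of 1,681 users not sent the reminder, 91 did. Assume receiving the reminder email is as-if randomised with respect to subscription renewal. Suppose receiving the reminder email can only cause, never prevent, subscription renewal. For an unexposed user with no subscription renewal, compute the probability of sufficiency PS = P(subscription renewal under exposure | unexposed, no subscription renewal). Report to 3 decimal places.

p₁ = P(outcome | exposed) = 332/2914 = 0.11393
p₀ = P(outcome | unexposed) = 91/1681 = 0.054134
Under exogeneity and monotonicity, PS = (p₁ − p₀) / (1 − p₀).
PS = (0.11393 − 0.054134) / (1 − 0.054134) = 0.059798 / 0.94587 ≈ 0.0632

PS ≈ 0.063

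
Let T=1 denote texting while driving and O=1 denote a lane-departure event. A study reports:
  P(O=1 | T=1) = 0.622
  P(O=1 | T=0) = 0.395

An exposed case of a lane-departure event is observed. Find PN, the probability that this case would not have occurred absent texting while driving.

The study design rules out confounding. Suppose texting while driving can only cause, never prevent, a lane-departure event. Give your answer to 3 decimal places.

Let p₁ = 0.622, p₀ = 0.395.
Under exogeneity and monotonicity, PN = (p₁ − p₀) / p₁.
PN = (0.622 − 0.395) / 0.622 = 0.227 / 0.622 ≈ 0.3650

PN ≈ 0.365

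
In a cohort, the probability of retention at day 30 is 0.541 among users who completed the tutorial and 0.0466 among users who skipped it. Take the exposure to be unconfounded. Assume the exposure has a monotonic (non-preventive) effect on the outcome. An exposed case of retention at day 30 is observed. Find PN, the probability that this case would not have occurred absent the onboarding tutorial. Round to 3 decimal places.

Let p₁ = 0.541, p₀ = 0.0466.
Under exogeneity and monotonicity, PN = (p₁ − p₀) / p₁.
PN = (0.541 − 0.0466) / 0.541 = 0.4944 / 0.541 ≈ 0.9139

PN ≈ 0.914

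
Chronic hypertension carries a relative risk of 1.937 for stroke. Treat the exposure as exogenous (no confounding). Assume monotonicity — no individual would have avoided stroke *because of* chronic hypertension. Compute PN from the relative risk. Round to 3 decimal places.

PN ≈ 0.484

Under exogeneity and monotonicity, PN = (RR − 1) / RR = 1 − 1/RR.
PN = (1.937 − 1) / 1.937 = 0.937 / 1.937 ≈ 0.4837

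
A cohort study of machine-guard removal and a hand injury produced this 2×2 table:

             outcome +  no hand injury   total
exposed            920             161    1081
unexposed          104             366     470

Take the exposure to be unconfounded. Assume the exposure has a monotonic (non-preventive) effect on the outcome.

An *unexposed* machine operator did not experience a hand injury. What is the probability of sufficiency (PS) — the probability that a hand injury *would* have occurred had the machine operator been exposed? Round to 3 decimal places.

p₁ = P(outcome | exposed) = 920/1081 = 0.85106
p₀ = P(outcome | unexposed) = 104/470 = 0.22128
Under exogeneity and monotonicity, PS = (p₁ − p₀) / (1 − p₀).
PS = (0.85106 − 0.22128) / (1 − 0.22128) = 0.62979 / 0.77872 ≈ 0.8087

PS ≈ 0.809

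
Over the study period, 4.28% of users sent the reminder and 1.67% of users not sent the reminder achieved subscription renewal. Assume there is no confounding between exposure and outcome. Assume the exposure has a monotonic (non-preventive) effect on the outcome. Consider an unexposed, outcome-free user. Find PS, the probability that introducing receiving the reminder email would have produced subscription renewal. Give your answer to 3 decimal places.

PS ≈ 0.027

p₁ = 0.0428, p₀ = 0.0167.
Under exogeneity and monotonicity, PS = (p₁ − p₀) / (1 − p₀).
PS = (0.0428 − 0.0167) / (1 − 0.0167) = 0.0261 / 0.9833 ≈ 0.0265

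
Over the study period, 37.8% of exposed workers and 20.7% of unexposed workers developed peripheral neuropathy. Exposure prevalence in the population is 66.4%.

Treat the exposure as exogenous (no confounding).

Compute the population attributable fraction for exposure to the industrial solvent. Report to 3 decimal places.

p₁ = 0.378, p₀ = 0.207.
Overall risk P(Y=1) = π·p₁ + (1−π)·p₀ = 0.664×0.378 + 0.336×0.207 = 0.32054.
Under exogeneity, PAF = [P(Y=1) − p₀] / P(Y=1).
PAF = (0.32054 − 0.207) / 0.32054 ≈ 0.3542

PAF ≈ 0.354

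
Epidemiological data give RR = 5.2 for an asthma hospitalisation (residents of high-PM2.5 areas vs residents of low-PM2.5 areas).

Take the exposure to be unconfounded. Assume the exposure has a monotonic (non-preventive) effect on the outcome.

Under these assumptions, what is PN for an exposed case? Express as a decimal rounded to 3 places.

Under exogeneity and monotonicity, PN = (RR − 1) / RR = 1 − 1/RR.
PN = (5.2 − 1) / 5.2 = 4.2 / 5.2 ≈ 0.8077

PN ≈ 0.808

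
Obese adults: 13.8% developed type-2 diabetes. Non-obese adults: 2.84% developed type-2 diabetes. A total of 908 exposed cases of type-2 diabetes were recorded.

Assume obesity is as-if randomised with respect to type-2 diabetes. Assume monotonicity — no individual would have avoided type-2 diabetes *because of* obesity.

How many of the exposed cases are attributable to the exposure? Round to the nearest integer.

about 721 cases

p₁ = 0.138, p₀ = 0.0284.
PN = (p₁ − p₀)/p₁ = (0.138 − 0.0284) / 0.138 ≈ 0.79420.
Attributable cases ≈ PN × (exposed cases) = 0.79420 × 908 ≈ 721.14.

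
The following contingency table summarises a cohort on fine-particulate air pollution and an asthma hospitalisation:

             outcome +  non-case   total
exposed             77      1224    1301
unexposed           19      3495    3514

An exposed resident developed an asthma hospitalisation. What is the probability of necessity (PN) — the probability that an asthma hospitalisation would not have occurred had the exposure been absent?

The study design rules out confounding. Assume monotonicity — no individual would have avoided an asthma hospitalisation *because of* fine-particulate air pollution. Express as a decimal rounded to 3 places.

PN ≈ 0.909

p₁ = P(outcome | exposed) = 77/1301 = 0.059185
p₀ = P(outcome | unexposed) = 19/3514 = 0.0054069
Under exogeneity and monotonicity, PN = (p₁ − p₀)/p₁.
PN = (0.059185 − 0.0054069) / 0.059185 ≈ 0.9086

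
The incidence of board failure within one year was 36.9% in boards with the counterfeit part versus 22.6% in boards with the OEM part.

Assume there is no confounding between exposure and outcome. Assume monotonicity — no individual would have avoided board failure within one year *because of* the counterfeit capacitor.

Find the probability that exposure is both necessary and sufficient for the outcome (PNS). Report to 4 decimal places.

PNS ≈ 0.1430

p₁ = 0.369, p₀ = 0.226.
Under exogeneity and monotonicity, PNS = p₁ − p₀.
PNS = 0.369 − 0.226 = 0.143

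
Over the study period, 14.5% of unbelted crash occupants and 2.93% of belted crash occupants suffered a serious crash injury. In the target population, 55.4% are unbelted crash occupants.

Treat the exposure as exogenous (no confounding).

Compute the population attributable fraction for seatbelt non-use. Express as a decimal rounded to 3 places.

PAF ≈ 0.686

p₁ = 0.145, p₀ = 0.0293.
Overall risk P(Y=1) = π·p₁ + (1−π)·p₀ = 0.554×0.145 + 0.446×0.0293 = 0.093398.
Under exogeneity, PAF = [P(Y=1) − p₀] / P(Y=1).
PAF = (0.093398 − 0.0293) / 0.093398 ≈ 0.6863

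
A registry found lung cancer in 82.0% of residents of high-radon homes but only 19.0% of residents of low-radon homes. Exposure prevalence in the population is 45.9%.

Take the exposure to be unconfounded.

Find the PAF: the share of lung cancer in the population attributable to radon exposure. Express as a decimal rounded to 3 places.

PAF ≈ 0.603

p₁ = 0.82, p₀ = 0.19.
Overall risk P(Y=1) = π·p₁ + (1−π)·p₀ = 0.459×0.82 + 0.541×0.19 = 0.47917.
Under exogeneity, PAF = [P(Y=1) − p₀] / P(Y=1).
PAF = (0.47917 − 0.19) / 0.47917 ≈ 0.6035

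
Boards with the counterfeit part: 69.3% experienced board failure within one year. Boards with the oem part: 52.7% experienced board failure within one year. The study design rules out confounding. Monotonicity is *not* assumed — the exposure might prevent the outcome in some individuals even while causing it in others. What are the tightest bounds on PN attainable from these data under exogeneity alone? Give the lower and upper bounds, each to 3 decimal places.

p₁ = 0.693, p₀ = 0.527.
Under exogeneity alone the bounds on PN are max{0,(p₁−p₀)/p₁} ≤ PN ≤ min{1,(1−p₀)/p₁}.
  lower = (p₁ − p₀)/p₁ = 0.166 / 0.693 ≈ 0.2395
  upper = min{1, (1 − p₀)/p₁} = 0.473 / 0.693 ≈ 0.6825

0.240 ≤ PN ≤ 0.683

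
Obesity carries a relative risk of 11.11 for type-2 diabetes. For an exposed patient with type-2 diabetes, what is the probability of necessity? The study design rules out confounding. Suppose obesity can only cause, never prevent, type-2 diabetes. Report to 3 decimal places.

Under exogeneity and monotonicity, PN = (RR − 1) / RR = 1 − 1/RR.
PN = (11.11 − 1) / 11.11 = 10.11 / 11.11 ≈ 0.9100

PN ≈ 0.910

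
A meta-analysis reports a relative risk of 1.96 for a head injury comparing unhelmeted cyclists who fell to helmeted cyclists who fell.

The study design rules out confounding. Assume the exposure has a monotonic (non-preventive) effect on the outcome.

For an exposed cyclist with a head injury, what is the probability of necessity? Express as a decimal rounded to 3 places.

PN ≈ 0.490

Under exogeneity and monotonicity, PN = (RR − 1) / RR = 1 − 1/RR.
PN = (1.96 − 1) / 1.96 = 0.96 / 1.96 ≈ 0.4898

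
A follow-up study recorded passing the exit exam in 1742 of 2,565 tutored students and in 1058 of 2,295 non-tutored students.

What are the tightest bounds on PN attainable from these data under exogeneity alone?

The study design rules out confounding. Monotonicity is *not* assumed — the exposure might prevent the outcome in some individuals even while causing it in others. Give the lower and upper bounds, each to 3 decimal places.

0.321 ≤ PN ≤ 0.794

p₁ = P(outcome | exposed) = 1742/2565 = 0.67914
p₀ = P(outcome | unexposed) = 1058/2295 = 0.461
Under exogeneity alone the bounds on PN are max{0,(p₁−p₀)/p₁} ≤ PN ≤ min{1,(1−p₀)/p₁}.
  lower = (p₁ − p₀)/p₁ = 0.21814 / 0.67914 ≈ 0.3212
  upper = min{1, (1 − p₀)/p₁} = 0.539 / 0.67914 ≈ 0.7936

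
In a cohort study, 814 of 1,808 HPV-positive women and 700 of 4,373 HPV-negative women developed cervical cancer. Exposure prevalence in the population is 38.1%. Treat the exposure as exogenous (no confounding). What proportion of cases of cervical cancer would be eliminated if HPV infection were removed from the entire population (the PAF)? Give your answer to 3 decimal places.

PAF ≈ 0.408

p₁ = P(outcome | exposed) = 814/1808 = 0.45022
p₀ = P(outcome | unexposed) = 700/4373 = 0.16007
Overall risk P(Y=1) = π·p₁ + (1−π)·p₀ = 0.381×0.45022 + 0.619×0.16007 = 0.27062.
Under exogeneity, PAF = [P(Y=1) − p₀] / P(Y=1).
PAF = (0.27062 − 0.16007) / 0.27062 ≈ 0.4085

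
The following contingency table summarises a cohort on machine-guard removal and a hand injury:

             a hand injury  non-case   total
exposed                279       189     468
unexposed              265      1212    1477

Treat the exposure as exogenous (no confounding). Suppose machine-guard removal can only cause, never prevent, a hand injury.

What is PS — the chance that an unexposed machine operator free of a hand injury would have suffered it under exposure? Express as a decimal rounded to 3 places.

p₁ = P(outcome | exposed) = 279/468 = 0.59615
p₀ = P(outcome | unexposed) = 265/1477 = 0.17942
Under exogeneity and monotonicity, PS = (p₁ − p₀)/(1 − p₀).
PS = (0.59615 − 0.17942) / 0.82058 ≈ 0.5079

PS ≈ 0.508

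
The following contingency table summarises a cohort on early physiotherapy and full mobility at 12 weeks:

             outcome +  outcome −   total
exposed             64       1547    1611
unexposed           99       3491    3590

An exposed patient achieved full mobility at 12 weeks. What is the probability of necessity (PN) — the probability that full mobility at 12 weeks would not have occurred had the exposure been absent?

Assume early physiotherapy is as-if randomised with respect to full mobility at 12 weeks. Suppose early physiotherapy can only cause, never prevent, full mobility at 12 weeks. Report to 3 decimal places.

PN ≈ 0.306

p₁ = P(outcome | exposed) = 64/1611 = 0.039727
p₀ = P(outcome | unexposed) = 99/3590 = 0.027577
Under exogeneity and monotonicity, PN = (p₁ − p₀) / p₁.
PN = (0.039727 − 0.027577) / 0.039727 = 0.01215 / 0.039727 ≈ 0.3058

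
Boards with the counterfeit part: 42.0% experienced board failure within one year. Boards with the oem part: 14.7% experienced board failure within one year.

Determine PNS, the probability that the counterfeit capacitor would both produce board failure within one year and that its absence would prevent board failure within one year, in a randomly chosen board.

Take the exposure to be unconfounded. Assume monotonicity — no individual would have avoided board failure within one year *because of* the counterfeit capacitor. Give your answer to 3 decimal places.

p₁ = 0.42, p₀ = 0.147.
Under exogeneity and monotonicity, PNS = p₁ − p₀.
PNS = 0.42 − 0.147 = 0.273

PNS ≈ 0.273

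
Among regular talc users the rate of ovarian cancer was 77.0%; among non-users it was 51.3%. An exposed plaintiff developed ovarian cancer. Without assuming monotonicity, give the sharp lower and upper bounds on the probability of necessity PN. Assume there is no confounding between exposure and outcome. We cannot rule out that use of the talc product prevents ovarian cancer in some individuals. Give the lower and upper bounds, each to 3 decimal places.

p₁ = 0.77, p₀ = 0.513.
Under exogeneity alone the bounds on PN are max{0,(p₁−p₀)/p₁} ≤ PN ≤ min{1,(1−p₀)/p₁}.
  lower = (p₁ − p₀)/p₁ = 0.257 / 0.77 ≈ 0.3338
  upper = min{1, (1 − p₀)/p₁} = 0.487 / 0.77 ≈ 0.6325

0.334 ≤ PN ≤ 0.632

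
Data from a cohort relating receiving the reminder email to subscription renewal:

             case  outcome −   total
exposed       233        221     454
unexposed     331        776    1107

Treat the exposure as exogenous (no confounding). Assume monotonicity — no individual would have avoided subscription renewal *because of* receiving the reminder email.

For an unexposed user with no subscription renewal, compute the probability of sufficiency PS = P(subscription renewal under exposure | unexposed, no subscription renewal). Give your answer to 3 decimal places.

PS ≈ 0.306

p₁ = P(outcome | exposed) = 233/454 = 0.51322
p₀ = P(outcome | unexposed) = 331/1107 = 0.29901
Under exogeneity and monotonicity, PS = (p₁ − p₀)/(1 − p₀).
PS = (0.51322 − 0.29901) / 0.70099 ≈ 0.3056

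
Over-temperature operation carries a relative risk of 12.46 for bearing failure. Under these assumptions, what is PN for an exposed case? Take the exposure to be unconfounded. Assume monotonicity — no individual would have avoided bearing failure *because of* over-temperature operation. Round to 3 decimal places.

Under exogeneity and monotonicity, PN = (RR − 1) / RR = 1 − 1/RR.
PN = (12.46 − 1) / 12.46 = 11.46 / 12.46 ≈ 0.9197

PN ≈ 0.920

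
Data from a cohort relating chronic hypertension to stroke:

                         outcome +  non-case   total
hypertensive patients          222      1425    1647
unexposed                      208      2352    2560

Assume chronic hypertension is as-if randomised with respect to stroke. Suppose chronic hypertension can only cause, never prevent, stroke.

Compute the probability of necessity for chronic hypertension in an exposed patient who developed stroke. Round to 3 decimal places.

PN ≈ 0.397

p₁ = P(outcome | exposed) = 222/1647 = 0.13479
p₀ = P(outcome | unexposed) = 208/2560 = 0.08125
Under exogeneity and monotonicity, PN = (p₁ − p₀) / p₁.
PN = (0.13479 − 0.08125) / 0.13479 = 0.053541 / 0.13479 ≈ 0.3972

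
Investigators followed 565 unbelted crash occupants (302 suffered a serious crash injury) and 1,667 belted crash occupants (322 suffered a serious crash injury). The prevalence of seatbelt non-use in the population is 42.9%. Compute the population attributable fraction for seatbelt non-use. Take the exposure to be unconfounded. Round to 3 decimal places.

p₁ = P(outcome | exposed) = 302/565 = 0.53451
p₀ = P(outcome | unexposed) = 322/1667 = 0.19316
Overall risk P(Y=1) = π·p₁ + (1−π)·p₀ = 0.429×0.53451 + 0.571×0.19316 = 0.3396.
Under exogeneity, PAF = [P(Y=1) − p₀] / P(Y=1).
PAF = (0.3396 − 0.19316) / 0.3396 ≈ 0.4312

PAF ≈ 0.431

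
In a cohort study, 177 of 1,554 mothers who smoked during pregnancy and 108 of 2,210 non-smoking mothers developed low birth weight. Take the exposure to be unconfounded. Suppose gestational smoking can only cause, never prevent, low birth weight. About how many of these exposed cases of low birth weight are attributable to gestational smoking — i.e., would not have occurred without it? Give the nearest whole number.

about 101 cases

p₁ = P(outcome | exposed) = 177/1554 = 0.1139
p₀ = P(outcome | unexposed) = 108/2210 = 0.048869
PN = (p₁ − p₀)/p₁ = (0.1139 − 0.048869) / 0.1139 ≈ 0.57095.
Attributable cases ≈ PN × (exposed cases) = 0.57095 × 177 ≈ 101.06.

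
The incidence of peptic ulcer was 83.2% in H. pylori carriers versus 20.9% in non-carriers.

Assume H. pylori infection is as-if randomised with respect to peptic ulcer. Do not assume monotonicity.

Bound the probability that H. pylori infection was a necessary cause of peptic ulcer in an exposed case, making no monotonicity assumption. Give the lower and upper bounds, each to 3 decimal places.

0.749 ≤ PN ≤ 0.951

p₁ = 0.832, p₀ = 0.209.
Under exogeneity alone the bounds on PN are max{0,(p₁−p₀)/p₁} ≤ PN ≤ min{1,(1−p₀)/p₁}.
  lower = (p₁ − p₀)/p₁ = 0.623 / 0.832 ≈ 0.7488
  upper = min{1, (1 − p₀)/p₁} = 0.791 / 0.832 ≈ 0.9507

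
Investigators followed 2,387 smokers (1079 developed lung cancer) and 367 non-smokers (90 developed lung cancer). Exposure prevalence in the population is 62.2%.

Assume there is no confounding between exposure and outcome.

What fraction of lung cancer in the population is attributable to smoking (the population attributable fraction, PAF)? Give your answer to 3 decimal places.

PAF ≈ 0.344

p₁ = P(outcome | exposed) = 1079/2387 = 0.45203
p₀ = P(outcome | unexposed) = 90/367 = 0.24523
Overall risk P(Y=1) = π·p₁ + (1−π)·p₀ = 0.622×0.45203 + 0.378×0.24523 = 0.37386.
Under exogeneity, PAF = [P(Y=1) − p₀] / P(Y=1).
PAF = (0.37386 − 0.24523) / 0.37386 ≈ 0.3441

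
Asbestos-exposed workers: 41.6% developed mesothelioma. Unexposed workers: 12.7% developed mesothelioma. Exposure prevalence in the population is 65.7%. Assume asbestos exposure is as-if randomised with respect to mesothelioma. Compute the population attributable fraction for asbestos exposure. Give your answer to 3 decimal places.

p₁ = 0.416, p₀ = 0.127.
Overall risk P(Y=1) = π·p₁ + (1−π)·p₀ = 0.657×0.416 + 0.343×0.127 = 0.31687.
Under exogeneity, PAF = [P(Y=1) − p₀] / P(Y=1).
PAF = (0.31687 − 0.127) / 0.31687 ≈ 0.5992

PAF ≈ 0.599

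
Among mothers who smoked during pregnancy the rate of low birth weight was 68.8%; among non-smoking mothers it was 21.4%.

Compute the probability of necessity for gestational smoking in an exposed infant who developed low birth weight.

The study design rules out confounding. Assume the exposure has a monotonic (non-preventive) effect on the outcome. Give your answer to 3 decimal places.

PN ≈ 0.689

p₁ = 0.688, p₀ = 0.214.
Under exogeneity and monotonicity, PN = (p₁ − p₀) / p₁.
PN = (0.688 − 0.214) / 0.688 = 0.474 / 0.688 ≈ 0.6890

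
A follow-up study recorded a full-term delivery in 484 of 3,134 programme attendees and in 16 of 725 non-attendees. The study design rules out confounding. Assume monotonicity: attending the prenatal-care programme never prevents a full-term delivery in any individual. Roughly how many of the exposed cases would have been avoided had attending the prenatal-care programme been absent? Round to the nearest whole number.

about 415 cases

p₁ = P(outcome | exposed) = 484/3134 = 0.15444
p₀ = P(outcome | unexposed) = 16/725 = 0.022069
PN = (p₁ − p₀)/p₁ = (0.15444 − 0.022069) / 0.15444 ≈ 0.85710.
Attributable cases ≈ PN × (exposed cases) = 0.85710 × 484 ≈ 414.84.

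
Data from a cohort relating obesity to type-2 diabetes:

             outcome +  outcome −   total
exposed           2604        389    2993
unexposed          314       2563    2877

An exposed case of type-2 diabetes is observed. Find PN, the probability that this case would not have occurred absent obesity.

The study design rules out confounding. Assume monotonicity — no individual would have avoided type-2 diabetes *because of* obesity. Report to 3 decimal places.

PN ≈ 0.875

p₁ = P(outcome | exposed) = 2604/2993 = 0.87003
p₀ = P(outcome | unexposed) = 314/2877 = 0.10914
Under exogeneity and monotonicity, PN = (p₁ − p₀) / p₁.
PN = (0.87003 − 0.10914) / 0.87003 = 0.76089 / 0.87003 ≈ 0.8746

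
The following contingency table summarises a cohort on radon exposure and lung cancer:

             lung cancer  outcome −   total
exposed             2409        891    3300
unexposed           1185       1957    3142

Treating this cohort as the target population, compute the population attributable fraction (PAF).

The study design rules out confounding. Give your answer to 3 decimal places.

PAF ≈ 0.324

p₁ = P(outcome | exposed) = 2409/3300 = 0.73
p₀ = P(outcome | unexposed) = 1185/3142 = 0.37715
Exposure prevalence π = 3300/6442 = 0.51226; overall risk P(Y=1) = 0.5579.
Under exogeneity, PAF = [P(Y=1) − p₀]/P(Y=1).
PAF = (0.5579 − 0.37715) / 0.5579 ≈ 0.3240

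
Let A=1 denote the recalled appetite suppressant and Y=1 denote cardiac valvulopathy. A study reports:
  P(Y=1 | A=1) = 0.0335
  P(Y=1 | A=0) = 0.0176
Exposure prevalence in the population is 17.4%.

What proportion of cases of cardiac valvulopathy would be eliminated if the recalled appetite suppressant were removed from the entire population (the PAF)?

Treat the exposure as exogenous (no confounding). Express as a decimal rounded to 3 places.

Let p₁ = 0.0335, p₀ = 0.0176.
Overall risk P(Y=1) = π·p₁ + (1−π)·p₀ = 0.174×0.0335 + 0.826×0.0176 = 0.020367.
Under exogeneity, PAF = [P(Y=1) − p₀] / P(Y=1).
PAF = (0.020367 − 0.0176) / 0.020367 ≈ 0.1358

PAF ≈ 0.136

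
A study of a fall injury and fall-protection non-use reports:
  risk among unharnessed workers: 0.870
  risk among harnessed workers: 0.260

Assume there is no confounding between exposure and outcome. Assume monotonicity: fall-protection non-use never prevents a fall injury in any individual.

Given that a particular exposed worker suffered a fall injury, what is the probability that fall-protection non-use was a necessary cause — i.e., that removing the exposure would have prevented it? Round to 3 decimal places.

PN ≈ 0.701

Let p₁ = 0.87, p₀ = 0.26.
Under exogeneity and monotonicity, PN = (p₁ − p₀) / p₁.
PN = (0.87 − 0.26) / 0.87 = 0.61 / 0.87 ≈ 0.7011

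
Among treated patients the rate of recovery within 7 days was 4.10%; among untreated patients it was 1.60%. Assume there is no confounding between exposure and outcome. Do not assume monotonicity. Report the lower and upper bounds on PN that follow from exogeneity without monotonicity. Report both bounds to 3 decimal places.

p₁ = 0.041, p₀ = 0.016.
Under exogeneity alone the bounds on PN are max{0,(p₁−p₀)/p₁} ≤ PN ≤ min{1,(1−p₀)/p₁}.
  lower = (p₁ − p₀)/p₁ = 0.025 / 0.041 ≈ 0.6098
  upper = min{1, (1 − p₀)/p₁} = 0.984 / 0.041 ≈ 24.0000 → capped at 1

0.610 ≤ PN ≤ 1.000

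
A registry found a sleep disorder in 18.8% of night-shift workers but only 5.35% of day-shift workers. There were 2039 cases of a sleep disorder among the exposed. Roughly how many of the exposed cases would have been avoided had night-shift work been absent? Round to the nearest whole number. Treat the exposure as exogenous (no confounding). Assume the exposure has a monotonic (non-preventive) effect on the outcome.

about 1459 cases

p₁ = 0.188, p₀ = 0.0535.
PN = (p₁ − p₀)/p₁ = (0.188 − 0.0535) / 0.188 ≈ 0.71543.
Attributable cases ≈ PN × (exposed cases) = 0.71543 × 2039 ≈ 1458.75.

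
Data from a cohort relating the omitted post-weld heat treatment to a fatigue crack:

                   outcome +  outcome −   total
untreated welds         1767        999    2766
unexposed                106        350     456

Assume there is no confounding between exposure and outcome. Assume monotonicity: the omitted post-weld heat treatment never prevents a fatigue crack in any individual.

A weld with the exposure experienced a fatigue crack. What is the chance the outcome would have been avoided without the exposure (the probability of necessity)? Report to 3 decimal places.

PN ≈ 0.636

p₁ = P(outcome | exposed) = 1767/2766 = 0.63883
p₀ = P(outcome | unexposed) = 106/456 = 0.23246
Under exogeneity and monotonicity, PN = (p₁ − p₀)/p₁.
PN = (0.63883 − 0.23246) / 0.63883 ≈ 0.6361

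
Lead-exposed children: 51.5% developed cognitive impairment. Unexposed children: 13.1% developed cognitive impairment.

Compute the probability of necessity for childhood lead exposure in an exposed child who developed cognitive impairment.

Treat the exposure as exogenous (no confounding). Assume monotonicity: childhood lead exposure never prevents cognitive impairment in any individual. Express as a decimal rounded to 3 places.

p₁ = 0.515, p₀ = 0.131.
Under exogeneity and monotonicity, PN = (p₁ − p₀) / p₁.
PN = (0.515 − 0.131) / 0.515 = 0.384 / 0.515 ≈ 0.7456

PN ≈ 0.746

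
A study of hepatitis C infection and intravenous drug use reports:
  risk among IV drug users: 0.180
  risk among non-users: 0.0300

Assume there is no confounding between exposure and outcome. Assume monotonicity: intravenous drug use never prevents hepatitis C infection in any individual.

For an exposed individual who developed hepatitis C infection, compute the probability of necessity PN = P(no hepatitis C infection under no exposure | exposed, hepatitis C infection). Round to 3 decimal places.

PN ≈ 0.833

Let p₁ = 0.18, p₀ = 0.03.
Under exogeneity and monotonicity, PN = (p₁ − p₀) / p₁.
PN = (0.18 − 0.03) / 0.18 = 0.15 / 0.18 ≈ 0.8333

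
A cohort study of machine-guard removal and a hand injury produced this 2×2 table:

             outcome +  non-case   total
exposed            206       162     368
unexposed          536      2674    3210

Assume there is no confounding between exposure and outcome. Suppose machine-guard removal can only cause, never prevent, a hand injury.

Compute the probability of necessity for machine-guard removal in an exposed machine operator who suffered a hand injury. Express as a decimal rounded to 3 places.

PN ≈ 0.702

p₁ = P(outcome | exposed) = 206/368 = 0.55978
p₀ = P(outcome | unexposed) = 536/3210 = 0.16698
Under exogeneity and monotonicity, PN = (p₁ − p₀) / p₁.
PN = (0.55978 − 0.16698) / 0.55978 = 0.3928 / 0.55978 ≈ 0.7017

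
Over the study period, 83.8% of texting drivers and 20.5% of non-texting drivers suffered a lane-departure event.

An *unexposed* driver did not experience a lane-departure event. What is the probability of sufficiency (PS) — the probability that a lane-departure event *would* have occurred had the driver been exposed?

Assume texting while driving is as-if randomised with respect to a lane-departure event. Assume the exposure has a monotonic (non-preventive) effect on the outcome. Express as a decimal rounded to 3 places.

p₁ = 0.838, p₀ = 0.205.
Under exogeneity and monotonicity, PS = (p₁ − p₀) / (1 − p₀).
PS = (0.838 − 0.205) / (1 − 0.205) = 0.633 / 0.795 ≈ 0.7962

PS ≈ 0.796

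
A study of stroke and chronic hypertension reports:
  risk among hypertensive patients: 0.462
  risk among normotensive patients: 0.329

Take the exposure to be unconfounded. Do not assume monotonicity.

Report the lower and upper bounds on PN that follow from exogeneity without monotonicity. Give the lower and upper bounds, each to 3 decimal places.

Let p₁ = 0.462, p₀ = 0.329.
Under exogeneity alone the bounds on PN are max{0,(p₁−p₀)/p₁} ≤ PN ≤ min{1,(1−p₀)/p₁}.
  lower = (p₁ − p₀)/p₁ = 0.133 / 0.462 ≈ 0.2879
  upper = min{1, (1 − p₀)/p₁} = 0.671 / 0.462 ≈ 1.4524 → capped at 1

0.288 ≤ PN ≤ 1.000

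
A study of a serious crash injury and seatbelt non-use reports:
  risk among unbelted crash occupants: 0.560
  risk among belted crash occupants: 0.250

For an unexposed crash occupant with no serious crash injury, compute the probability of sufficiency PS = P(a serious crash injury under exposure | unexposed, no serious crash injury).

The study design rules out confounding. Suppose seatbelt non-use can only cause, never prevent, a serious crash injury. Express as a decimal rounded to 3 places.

Let p₁ = 0.56, p₀ = 0.25.
Under exogeneity and monotonicity, PS = (p₁ − p₀) / (1 − p₀).
PS = (0.56 − 0.25) / (1 − 0.25) = 0.31 / 0.75 ≈ 0.4133

PS ≈ 0.413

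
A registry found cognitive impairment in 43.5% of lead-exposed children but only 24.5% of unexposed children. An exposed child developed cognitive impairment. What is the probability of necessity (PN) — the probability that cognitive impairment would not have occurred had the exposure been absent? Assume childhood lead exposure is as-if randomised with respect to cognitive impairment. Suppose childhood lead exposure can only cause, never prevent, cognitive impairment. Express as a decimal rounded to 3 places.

PN ≈ 0.437

p₁ = 0.435, p₀ = 0.245.
Under exogeneity and monotonicity, PN = (p₁ − p₀) / p₁.
PN = (0.435 − 0.245) / 0.435 = 0.19 / 0.435 ≈ 0.4368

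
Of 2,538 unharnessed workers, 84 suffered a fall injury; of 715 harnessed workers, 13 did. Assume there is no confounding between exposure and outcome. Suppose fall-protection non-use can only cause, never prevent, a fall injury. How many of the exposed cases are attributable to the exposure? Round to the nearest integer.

about 38 cases

p₁ = P(outcome | exposed) = 84/2538 = 0.033097
p₀ = P(outcome | unexposed) = 13/715 = 0.018182
PN = (p₁ − p₀)/p₁ = (0.033097 − 0.018182) / 0.033097 ≈ 0.45065.
Attributable cases ≈ PN × (exposed cases) = 0.45065 × 84 ≈ 37.85.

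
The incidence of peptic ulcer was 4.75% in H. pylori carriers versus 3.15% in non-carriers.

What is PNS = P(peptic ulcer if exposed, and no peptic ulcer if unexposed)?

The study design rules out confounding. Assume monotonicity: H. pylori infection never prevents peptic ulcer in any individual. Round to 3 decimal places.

p₁ = 0.0475, p₀ = 0.0315.
Under exogeneity and monotonicity, PNS = p₁ − p₀.
PNS = 0.0475 − 0.0315 = 0.016

PNS ≈ 0.016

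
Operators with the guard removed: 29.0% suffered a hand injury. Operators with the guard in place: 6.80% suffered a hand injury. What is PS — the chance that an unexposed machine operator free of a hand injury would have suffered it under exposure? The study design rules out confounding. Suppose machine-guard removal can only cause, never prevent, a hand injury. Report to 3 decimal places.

p₁ = 0.29, p₀ = 0.068.
Under exogeneity and monotonicity, PS = (p₁ − p₀) / (1 − p₀).
PS = (0.29 − 0.068) / (1 − 0.068) = 0.222 / 0.932 ≈ 0.2382

PS ≈ 0.238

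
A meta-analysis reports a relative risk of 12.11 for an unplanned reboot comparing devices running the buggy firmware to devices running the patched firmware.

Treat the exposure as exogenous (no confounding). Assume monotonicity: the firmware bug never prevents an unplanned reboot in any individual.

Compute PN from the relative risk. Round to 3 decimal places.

PN ≈ 0.917

Under exogeneity and monotonicity, PN = (RR − 1) / RR = 1 − 1/RR.
PN = (12.11 − 1) / 12.11 = 11.11 / 12.11 ≈ 0.9174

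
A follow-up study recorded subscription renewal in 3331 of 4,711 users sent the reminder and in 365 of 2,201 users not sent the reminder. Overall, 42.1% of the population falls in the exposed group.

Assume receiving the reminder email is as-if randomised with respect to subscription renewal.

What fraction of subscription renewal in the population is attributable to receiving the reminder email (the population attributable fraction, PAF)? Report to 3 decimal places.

PAF ≈ 0.579

p₁ = P(outcome | exposed) = 3331/4711 = 0.70707
p₀ = P(outcome | unexposed) = 365/2201 = 0.16583
Overall risk P(Y=1) = π·p₁ + (1−π)·p₀ = 0.421×0.70707 + 0.579×0.16583 = 0.39369.
Under exogeneity, PAF = [P(Y=1) − p₀] / P(Y=1).
PAF = (0.39369 − 0.16583) / 0.39369 ≈ 0.5788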